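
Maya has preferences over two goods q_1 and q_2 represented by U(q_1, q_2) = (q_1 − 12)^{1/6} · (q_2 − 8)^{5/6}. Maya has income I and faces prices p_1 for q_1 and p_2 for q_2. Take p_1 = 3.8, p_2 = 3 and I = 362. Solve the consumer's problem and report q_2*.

This is Cobb-Douglas in (q_1−12, q_2−8): tangency gives 1/6·p_2·(q_2−8) = 5/6·p_1·(q_1−12).
After buying the subsistence bundle (12, 8), a share 1/6 of the remaining income goes to q_1: q_1* = 12 + 1/6·(I − 12p_1 − 8p_2)/p_1.
Discretionary income = 362 − 12·3.8 − 8·3 = 292.4; q_2* = 8 + 5/6·292.4/3 = 89.2222.

q_2* = 89.2222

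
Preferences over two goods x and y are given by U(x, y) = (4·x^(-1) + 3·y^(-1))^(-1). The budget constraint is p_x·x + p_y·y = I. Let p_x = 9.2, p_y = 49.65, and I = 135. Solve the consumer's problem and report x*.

x* = 4.8721

From the CES first-order condition, (4/3)·(y/x)^(2) = p_x/p_y.
Hence y/x = ((3/4)·p_x/p_y)^(1/(2)), i.e. raised to the 0.5 power.
Substitute y = (y/x)·x into the budget: x* = I/(p_x + p_y·(y/x)).
Numerically y/x = 0.372791, so x* = 135/(9.2 + 49.65·0.372791) = 4.8721.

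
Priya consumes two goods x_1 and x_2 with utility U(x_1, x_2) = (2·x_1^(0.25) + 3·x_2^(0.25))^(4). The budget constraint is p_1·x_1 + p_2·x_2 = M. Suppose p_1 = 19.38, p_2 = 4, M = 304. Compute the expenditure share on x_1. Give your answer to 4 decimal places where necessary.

Numerically x_2/x_1 = 14.077106, so x_1* = 304/(19.38 + 4·14.077106) = 4.0165 and x_2* = 14.077106·4.0165 = 56.5402.
Expenditure on x_1: 19.38·4.0165 = 77.8391; share = 0.256.

share on x_1 = 0.256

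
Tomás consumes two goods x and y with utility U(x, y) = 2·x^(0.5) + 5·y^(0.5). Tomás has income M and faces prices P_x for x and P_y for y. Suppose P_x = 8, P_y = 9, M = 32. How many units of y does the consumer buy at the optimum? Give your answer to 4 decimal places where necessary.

y* = 3.0132

MU_x ∝ 2·x^(-0.5), MU_y ∝ 5·y^(-0.5), so MRS = (2/5)·(y/x)^(0.5) = P_x/P_y.
Solve for the ratio: y/x = [(5/2)·P_x/P_y]^(2).
Substitute y = (y/x)·x into the budget: x* = M/(P_x + P_y·(y/x)).
Numerically y/x = 4.938272, so x* = 32/(8 + 9·4.938272) = 0.6102 and y* = 4.938272·0.6102 = 3.0132.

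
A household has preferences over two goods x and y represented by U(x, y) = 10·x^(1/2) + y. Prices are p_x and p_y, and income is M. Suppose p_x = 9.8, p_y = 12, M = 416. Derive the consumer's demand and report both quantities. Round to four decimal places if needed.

x* = 37.4844, y* = 4.0544

Thus x* = (5·p_y/p_x)² — independent of M — with the rest of income spent on y.
Plugging in: x* = (5·12/9.8)² = 37.4844, y* = 4.0544.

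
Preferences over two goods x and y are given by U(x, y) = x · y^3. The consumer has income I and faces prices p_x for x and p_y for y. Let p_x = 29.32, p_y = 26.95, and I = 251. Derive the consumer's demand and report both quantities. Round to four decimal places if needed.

x* = 2.1402, y* = 6.9852

The MRS is (1/3)·y/x. Set MRS = p_x/p_y.
Rearranging, p_y·y = 3·p_x·x. Substituting into the budget gives p_x·x·(1 + 3) = I.
Demand: x*(p_x,p_y,I) = 0.25·I/p_x and y* = 0.75·I/p_y.
At p_x=29.32, p_y=26.95, I=251: x* = 0.25·251/29.32 = 2.1402, y* = 6.9852.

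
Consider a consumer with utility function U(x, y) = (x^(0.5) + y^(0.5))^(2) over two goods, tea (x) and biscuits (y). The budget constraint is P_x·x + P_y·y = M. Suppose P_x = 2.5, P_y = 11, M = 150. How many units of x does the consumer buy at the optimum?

x* = 48.8889

MRS = MU_x/MU_y = (y/x)^(0.5). Set equal to P_x/P_y.
Solve for the ratio: y/x = [P_x/P_y]^(2).
With the ratio pinned down, the budget gives x* = M/(P_x + P_y·(y/x)) and y* = (y/x)·x*.
Numerically y/x = 0.051653, so x* = 150/(2.5 + 11·0.051653) = 48.8889.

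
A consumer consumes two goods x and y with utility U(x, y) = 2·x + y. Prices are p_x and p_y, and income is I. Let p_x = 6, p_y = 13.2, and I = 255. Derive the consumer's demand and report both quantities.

x* = 42.5, y* = 0

Linear utility — the consumer picks whichever good has higher MU/price: 2/6 = 0.3333 vs 1/13.2 = 0.0758.
x gives more utility per dollar, so spend all income on x: x* = I/p_x, y* = 0.
Numerically: x* = 42.5, y* = 0.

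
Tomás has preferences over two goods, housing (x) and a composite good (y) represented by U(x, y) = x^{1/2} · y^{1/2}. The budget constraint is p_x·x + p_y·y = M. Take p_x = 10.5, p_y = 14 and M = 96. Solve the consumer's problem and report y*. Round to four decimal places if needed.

y* = 3.4286

At p_x=10.5, p_y=14, M=96: y* = 0.5·96/14 = 3.4286.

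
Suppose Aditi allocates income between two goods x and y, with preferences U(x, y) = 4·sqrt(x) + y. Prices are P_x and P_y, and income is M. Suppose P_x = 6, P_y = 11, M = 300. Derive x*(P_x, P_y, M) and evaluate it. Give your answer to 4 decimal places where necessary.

Set MRS = P_x/P_y: 2·x^(−1/2) = P_x/P_y.
Solve: √x = 2·P_y/P_x, so x*(P_x,P_y) = (2·P_y/P_x)², and y* = (M − P_x·x*)/P_y.
Plugging in: x* = (2·11/6)² = 13.4444.

x* = 13.4444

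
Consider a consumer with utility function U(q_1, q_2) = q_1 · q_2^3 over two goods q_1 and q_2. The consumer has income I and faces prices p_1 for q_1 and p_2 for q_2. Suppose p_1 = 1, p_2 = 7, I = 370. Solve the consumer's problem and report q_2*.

The MRS is (1/3)·q_2/q_1. Set MRS = p_1/p_2.
So p_2·q_2 = 3·p_1·q_1; combined with the budget, a share 0.25 of income goes to q_1.
Demand: q_1*(p_1,p_2,I) = 0.25·I/p_1 and q_2* = 0.75·I/p_2.
At p_1=1, p_2=7, I=370: q_2* = 0.75·370/7 = 39.6429.

q_2* = 39.6429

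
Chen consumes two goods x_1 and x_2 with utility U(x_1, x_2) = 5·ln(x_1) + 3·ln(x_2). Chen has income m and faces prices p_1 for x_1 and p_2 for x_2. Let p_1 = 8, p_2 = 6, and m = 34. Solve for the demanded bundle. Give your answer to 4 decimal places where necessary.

x_1* = 2.6562, x_2* = 2.125

The MRS is (5/3)·x_2/x_1. Set MRS = p_1/p_2.
So 5·p_2·x_2 = 3·p_1·x_1; combined with the budget, a share 0.625 of income goes to x_1.
Demand: x_1*(p_1,p_2,m) = 0.625·m/p_1 and x_2* = 0.375·m/p_2.
At p_1=8, p_2=6, m=34: x_1* = 0.625·34/8 = 2.6562, x_2* = 2.125.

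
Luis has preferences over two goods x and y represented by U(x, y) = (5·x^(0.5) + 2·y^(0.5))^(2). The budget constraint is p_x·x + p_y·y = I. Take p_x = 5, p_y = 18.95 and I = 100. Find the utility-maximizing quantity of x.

x* = 19.1899

With the ratio pinned down, the budget gives x* = I/(p_x + p_y·(y/x)) and y* = (y/x)·x*.
Numerically y/x = 0.011139, so x* = 100/(5 + 18.95·0.011139) = 19.1899.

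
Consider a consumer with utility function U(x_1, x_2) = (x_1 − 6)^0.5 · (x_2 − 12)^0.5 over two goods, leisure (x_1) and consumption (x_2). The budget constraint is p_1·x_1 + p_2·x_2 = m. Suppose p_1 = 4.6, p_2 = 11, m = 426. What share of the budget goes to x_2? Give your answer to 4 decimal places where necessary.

After buying the subsistence bundle (6, 12), a share 0.5 of the remaining income goes to x_1: x_1* = 6 + 0.5·(m − 6p_1 − 12p_2)/p_1.
Discretionary income = 426 − 6·4.6 − 12·11 = 266.4; x_1* = 6 + 0.5·266.4/4.6 = 34.9565; x_2* = 12 + 0.5·266.4/11 = 24.1091.
Expenditure on x_2: 11·24.1091 = 265.2; share = 0.6225.

share on x_2 = 0.6225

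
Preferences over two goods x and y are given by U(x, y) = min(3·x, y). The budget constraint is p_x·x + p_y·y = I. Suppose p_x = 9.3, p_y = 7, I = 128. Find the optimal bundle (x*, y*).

x* = 4.2244, y* = 12.6733

Demand: x*(p_x,p_y,I) = I/(p_x + 3·p_y), y* = 3·I/(p_x + 3·p_y).
Here 9.3 + 3·7 = 30.3, giving x* = 4.2244 and y* = 12.6733.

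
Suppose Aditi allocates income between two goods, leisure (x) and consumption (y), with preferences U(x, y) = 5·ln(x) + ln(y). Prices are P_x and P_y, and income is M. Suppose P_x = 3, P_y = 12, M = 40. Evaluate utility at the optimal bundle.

V = 11.4519

MU_x/MU_y = (5·y)/(x); tangency sets this equal to P_x/P_y.
So 5·P_y·y = P_x·x; combined with the budget, a share 5/6 of income goes to x.
Demand: x*(P_x,P_y,M) = 5/6·M/P_x and y* = 1/6·M/P_y.
At P_x=3, P_y=12, M=40: x* = 5/6·40/3 = 11.1111, y* = 0.5556.
Utility at the optimum: U(11.1111, 0.5556) = 11.4519.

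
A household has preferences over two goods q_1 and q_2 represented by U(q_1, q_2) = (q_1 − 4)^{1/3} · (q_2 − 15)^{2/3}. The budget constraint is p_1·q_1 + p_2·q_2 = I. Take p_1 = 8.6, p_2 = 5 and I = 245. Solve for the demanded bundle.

q_1* = 9.2558, q_2* = 33.08

Let q_1' = q_1−4, q_2' = q_2−15. MRS = (1/2)·q_2'/q_1' = p_1/p_2.
After buying the subsistence bundle (4, 15), a share 1/3 of the remaining income goes to q_1: q_1* = 4 + 1/3·(I − 4p_1 − 15p_2)/p_1.
Discretionary income = 245 − 4·8.6 − 15·5 = 135.6; q_1* = 4 + 1/3·135.6/8.6 = 9.2558; q_2* = 15 + 2/3·135.6/5 = 33.08.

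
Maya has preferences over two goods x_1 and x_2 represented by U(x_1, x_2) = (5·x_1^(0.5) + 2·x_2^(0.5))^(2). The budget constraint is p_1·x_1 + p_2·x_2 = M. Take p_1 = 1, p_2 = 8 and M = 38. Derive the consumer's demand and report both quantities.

x_1* = 37.2549, x_2* = 0.0931

From the CES first-order condition, (5/2)·(x_2/x_1)^(0.5) = p_1/p_2.
Hence x_2/x_1 = ((2/5)·p_1/p_2)^(1/(0.5)), i.e. raised to the 2 power.
With the ratio pinned down, the budget gives x_1* = M/(p_1 + p_2·(x_2/x_1)) and x_2* = (x_2/x_1)·x_1*.
Numerically x_2/x_1 = 0.0025, so x_1* = 38/(1 + 8·0.0025) = 37.2549 and x_2* = 0.0025·37.2549 = 0.0931.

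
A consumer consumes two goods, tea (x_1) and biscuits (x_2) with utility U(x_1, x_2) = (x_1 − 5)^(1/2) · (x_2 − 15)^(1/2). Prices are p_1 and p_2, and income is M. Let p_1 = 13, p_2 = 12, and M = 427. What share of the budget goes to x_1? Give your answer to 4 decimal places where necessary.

share on x_1 = 0.3653

Substituting into the budget: x_1* = 5 + 0.5·(M − 5·p_1 − 15·p_2)/p_1, and x_2* = 15 + 0.5·(…)/p_2.
Discretionary income = 427 − 5·13 − 15·12 = 182; x_1* = 5 + 0.5·182/13 = 12; x_2* = 15 + 0.5·182/12 = 22.5833.
Expenditure on x_1: 13·12 = 156; share = 0.3653.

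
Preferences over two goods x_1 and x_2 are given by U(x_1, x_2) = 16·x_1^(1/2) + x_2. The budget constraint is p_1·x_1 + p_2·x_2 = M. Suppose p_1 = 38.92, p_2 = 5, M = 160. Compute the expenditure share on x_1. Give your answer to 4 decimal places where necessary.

share on x_1 = 0.2569

Utility is quasi-linear in x_2; the FOC for x_1 is 8/√x_1 = p_1/p_2.
Thus x_1* = (8·p_2/p_1)² — independent of M — with the rest of income spent on x_2.
Plugging in: x_1* = (8·5/38.92)² = 1.0563, x_2* = 23.778.
Expenditure on x_1: 38.92·1.0563 = 41.11; share = 0.2569.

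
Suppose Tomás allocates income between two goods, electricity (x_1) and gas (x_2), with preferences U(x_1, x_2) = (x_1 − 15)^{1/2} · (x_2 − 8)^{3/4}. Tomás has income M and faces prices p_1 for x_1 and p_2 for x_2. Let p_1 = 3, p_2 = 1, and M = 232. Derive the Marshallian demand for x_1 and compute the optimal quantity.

MRS = (2/3)·(x_2−8)/(x_1−15). Tangency with p_1/p_2 gives x_2−8 = (3/2)·(p_1/p_2)·(x_1−15).
After buying the subsistence bundle (15, 8), a share 0.4 of the remaining income goes to x_1: x_1* = 15 + 0.4·(M − 15p_1 − 8p_2)/p_1.
Discretionary income = 232 − 15·3 − 8·1 = 179; x_1* = 15 + 0.4·179/3 = 38.8667.

x_1* = 38.8667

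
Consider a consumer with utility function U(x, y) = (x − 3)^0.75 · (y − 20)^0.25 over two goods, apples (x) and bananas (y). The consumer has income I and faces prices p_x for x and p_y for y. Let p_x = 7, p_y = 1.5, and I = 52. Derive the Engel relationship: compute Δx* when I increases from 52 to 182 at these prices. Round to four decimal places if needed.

Δx* = 13.9286

This is Cobb-Douglas in (x−3, y−20): tangency gives 0.75·p_y·(y−20) = 0.25·p_x·(x−3).
After buying the subsistence bundle (3, 20), a share 0.75 of the remaining income goes to x: x* = 3 + 0.75·(I − 3p_x − 20p_y)/p_x.
Discretionary income = 52 − 3·7 − 20·1.5 = 1; x* = 3 + 0.75·1/7 = 3.1071.
At I' = 182: x* = 17.0357. Change: 17.0357 − 3.1071 = 13.9286.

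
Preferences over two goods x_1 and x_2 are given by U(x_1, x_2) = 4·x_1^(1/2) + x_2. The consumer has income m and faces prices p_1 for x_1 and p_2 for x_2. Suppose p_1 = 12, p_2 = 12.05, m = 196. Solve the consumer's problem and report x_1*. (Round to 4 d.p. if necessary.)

MU_x_1 = 2/√x_1, MU_x_2 = 1. Tangency: 2/√x_1 = p_1/p_2.
Thus x_1* = (2·p_2/p_1)² — independent of m — with the rest of income spent on x_2.
Plugging in: x_1* = (2·12.05/12)² = 4.0334.

x_1* = 4.0334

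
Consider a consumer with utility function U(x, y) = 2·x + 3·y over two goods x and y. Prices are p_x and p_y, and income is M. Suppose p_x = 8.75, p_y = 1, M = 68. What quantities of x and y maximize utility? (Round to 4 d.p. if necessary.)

x* = 0, y* = 68

Perfect substitutes: compare marginal utility per dollar. 2/p_x vs 3/p_y → 0.2286 vs 3.
y gives more utility per dollar, so spend all income on y: y* = M/p_y, x* = 0.
Numerically: x* = 0, y* = 68.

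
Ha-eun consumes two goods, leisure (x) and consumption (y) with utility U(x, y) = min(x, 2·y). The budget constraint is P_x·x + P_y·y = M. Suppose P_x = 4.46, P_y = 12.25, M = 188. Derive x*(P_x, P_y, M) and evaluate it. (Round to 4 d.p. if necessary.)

Leontief preferences: the optimum is at the kink where x/2 = y/1, i.e. y = (1/2)·x.
Budget: P_x·x + P_y·(1/2)·x = M, so (2·P_x + P_y)·x = 2·M.
Demand: x*(P_x,P_y,M) = 2·M/(2·P_x + P_y), y* = M/(2·P_x + P_y).
Here 2·4.46 + 12.25 = 21.17, giving x* = 17.761.

x* = 17.761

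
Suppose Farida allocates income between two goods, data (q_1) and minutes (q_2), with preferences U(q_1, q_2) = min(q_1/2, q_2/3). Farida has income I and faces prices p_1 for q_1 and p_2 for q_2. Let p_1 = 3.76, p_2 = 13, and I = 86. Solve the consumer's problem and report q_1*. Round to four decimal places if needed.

Leontief preferences: the optimum is at the kink where q_1/2 = q_2/3, i.e. q_2 = (3/2)·q_1.
Budget: p_1·q_1 + p_2·(3/2)·q_1 = I, so (2·p_1 + 3·p_2)·q_1 = 2·I.
Demand: q_1*(p_1,p_2,I) = 2·I/(2·p_1 + 3·p_2), q_2* = 3·I/(2·p_1 + 3·p_2).
Here 2·3.76 + 3·13 = 46.52, giving q_1* = 3.6973.

q_1* = 3.6973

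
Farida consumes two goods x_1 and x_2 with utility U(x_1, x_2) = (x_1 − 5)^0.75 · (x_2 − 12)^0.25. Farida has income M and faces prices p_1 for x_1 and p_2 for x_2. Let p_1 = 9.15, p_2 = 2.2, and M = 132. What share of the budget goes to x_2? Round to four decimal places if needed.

share on x_2 = 0.3134

Let x_1' = x_1−5, x_2' = x_2−12. MRS = 3·x_2'/x_1' = p_1/p_2.
Substituting into the budget: x_1* = 5 + 0.75·(M − 5·p_1 − 12·p_2)/p_1, and x_2* = 12 + 0.25·(…)/p_2.
Discretionary income = 132 − 5·9.15 − 12·2.2 = 59.85; x_1* = 5 + 0.75·59.85/9.15 = 9.9057; x_2* = 12 + 0.25·59.85/2.2 = 18.8011.
Expenditure on x_2: 2.2·18.8011 = 41.3625; share = 0.3134.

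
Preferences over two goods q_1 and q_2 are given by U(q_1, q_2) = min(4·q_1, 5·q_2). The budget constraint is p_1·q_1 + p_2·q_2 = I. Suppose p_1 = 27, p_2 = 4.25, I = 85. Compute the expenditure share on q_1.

With perfect complements, no substitution: consume in ratio q_1:q_2 = 5:4.
Budget: p_1·q_1 + p_2·(4/5)·q_1 = I, so (5·p_1 + 4·p_2)·q_1 = 5·I.
Demand: q_1*(p_1,p_2,I) = 5·I/(5·p_1 + 4·p_2), q_2* = 4·I/(5·p_1 + 4·p_2).
Here 5·27 + 4·4.25 = 152, giving q_1* = 2.7961 and q_2* = 2.2368.
Expenditure on q_1: 27·2.7961 = 75.4934; share = 0.8882.

share on q_1 = 0.8882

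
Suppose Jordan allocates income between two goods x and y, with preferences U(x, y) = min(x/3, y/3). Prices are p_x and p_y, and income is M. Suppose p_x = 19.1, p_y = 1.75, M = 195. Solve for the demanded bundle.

x* = 9.3525, y* = 9.3525

Demand: x*(p_x,p_y,M) = 3·M/(3·p_x + 3·p_y), y* = 3·M/(3·p_x + 3·p_y).
Here 3·19.1 + 3·1.75 = 62.55, giving x* = 9.3525 and y* = 9.3525.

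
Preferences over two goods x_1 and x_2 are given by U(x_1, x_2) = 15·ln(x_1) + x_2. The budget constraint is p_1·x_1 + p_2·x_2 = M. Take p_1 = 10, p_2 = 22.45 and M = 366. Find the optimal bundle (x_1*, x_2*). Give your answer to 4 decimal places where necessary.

x_1* = 33.675, x_2* = 1.3029

MU_x_1 = 15/x_1, MU_x_2 = 1. Tangency: 15/x_1 = p_1/p_2.
So x_1*(p_1,p_2) = 15·p_2/p_1, independent of income; and x_2* = (M − 15·p_2)/p_2.
At the given prices: x_1* = 15·22.45/10 = 33.675, and x_2* = 1.3029.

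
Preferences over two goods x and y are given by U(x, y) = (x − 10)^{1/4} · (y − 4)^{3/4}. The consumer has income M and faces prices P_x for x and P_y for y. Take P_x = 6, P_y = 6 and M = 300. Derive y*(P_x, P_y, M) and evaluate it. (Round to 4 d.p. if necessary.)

MRS = (1/3)·(y−4)/(x−10). Tangency with P_x/P_y gives y−4 = 3·(P_x/P_y)·(x−10).
After buying the subsistence bundle (10, 4), a share 0.25 of the remaining income goes to x: x* = 10 + 0.25·(M − 10P_x − 4P_y)/P_x.
Discretionary income = 300 − 10·6 − 4·6 = 216; y* = 4 + 0.75·216/6 = 31.

y* = 31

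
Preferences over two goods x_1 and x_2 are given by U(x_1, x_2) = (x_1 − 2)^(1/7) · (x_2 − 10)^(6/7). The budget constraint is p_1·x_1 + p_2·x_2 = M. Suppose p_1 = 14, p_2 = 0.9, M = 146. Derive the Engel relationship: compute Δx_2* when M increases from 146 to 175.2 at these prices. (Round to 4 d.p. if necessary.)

Let x_1' = x_1−2, x_2' = x_2−10. MRS = (1/6)·x_2'/x_1' = p_1/p_2.
After buying the subsistence bundle (2, 10), a share 1/7 of the remaining income goes to x_1: x_1* = 2 + 1/7·(M − 2p_1 − 10p_2)/p_1.
Discretionary income = 146 − 2·14 − 10·0.9 = 109; x_2* = 10 + 6/7·109/0.9 = 113.8095.
At M' = 175.2: x_2* = 141.619. Change: 141.619 − 113.8095 = 27.8095.

Δx_2* = 27.8095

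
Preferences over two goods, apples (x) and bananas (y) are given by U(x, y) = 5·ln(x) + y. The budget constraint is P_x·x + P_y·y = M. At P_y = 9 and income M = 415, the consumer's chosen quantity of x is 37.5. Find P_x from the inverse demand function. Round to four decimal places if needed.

P_x = 1.2

Set MRS = P_x/P_y: (5/x)/1 = P_x/P_y.
So x*(P_x,P_y) = 5·P_y/P_x, independent of income; and y* = (M − 5·P_y)/P_y.
Set x* = 37.5 in the demand function and solve for P_x: P_x = 1.2.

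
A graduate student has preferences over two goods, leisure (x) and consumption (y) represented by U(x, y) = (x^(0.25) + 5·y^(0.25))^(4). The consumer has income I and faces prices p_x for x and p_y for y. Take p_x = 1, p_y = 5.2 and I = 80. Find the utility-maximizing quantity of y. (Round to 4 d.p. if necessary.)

y* = 12.7925

MU_x ∝ x^(-0.75), MU_y ∝ 5·y^(-0.75), so MRS = (1/5)·(y/x)^(0.75) = p_x/p_y.
Hence y/x = (5·p_x/p_y)^(1/(0.75)), i.e. raised to the 4/3 power.
With the ratio pinned down, the budget gives x* = I/(p_x + p_y·(y/x)) and y* = (y/x)·x*.
Numerically y/x = 0.94905, so x* = 80/(1 + 5.2·0.94905) = 13.4792 and y* = 0.94905·13.4792 = 12.7925.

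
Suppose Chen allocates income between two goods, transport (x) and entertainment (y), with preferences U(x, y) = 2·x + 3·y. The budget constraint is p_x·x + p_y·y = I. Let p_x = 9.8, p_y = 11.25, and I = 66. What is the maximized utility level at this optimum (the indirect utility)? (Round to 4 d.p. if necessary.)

Linear utility — the consumer picks whichever good has higher MU/price: 2/9.8 = 0.2041 vs 3/11.25 = 0.2667.
y gives more utility per dollar, so spend all income on y: y* = I/p_y, x* = 0.
Numerically: x* = 0, y* = 5.8667.
Utility at the optimum: U(0, 5.8667) = 17.6.

V = 17.6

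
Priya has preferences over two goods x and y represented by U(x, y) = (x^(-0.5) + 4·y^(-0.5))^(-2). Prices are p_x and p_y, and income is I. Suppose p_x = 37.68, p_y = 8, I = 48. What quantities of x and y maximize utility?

From the CES first-order condition, (1/4)·(y/x)^(1.5) = p_x/p_y.
Solve for the ratio: y/x = [4·p_x/p_y]^(2/3).
Substitute y = (y/x)·x into the budget: x* = I/(p_x + p_y·(y/x)).
Numerically y/x = 7.080337, so x* = 48/(37.68 + 8·7.080337) = 0.5089 and y* = 7.080337·0.5089 = 3.6031.

x* = 0.5089, y* = 3.6031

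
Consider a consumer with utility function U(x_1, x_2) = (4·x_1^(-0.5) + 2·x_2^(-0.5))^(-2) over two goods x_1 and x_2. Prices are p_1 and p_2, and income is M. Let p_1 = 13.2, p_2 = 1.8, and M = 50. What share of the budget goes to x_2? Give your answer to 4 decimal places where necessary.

share on x_2 = 0.2449

MU_x_1 ∝ 4·x_1^(-1.5), MU_x_2 ∝ 2·x_2^(-1.5), so MRS = 2·(x_2/x_1)^(1.5) = p_1/p_2.
Solve for the ratio: x_2/x_1 = [(1/2)·p_1/p_2]^(2/3).
Substitute x_2 = (x_2/x_1)·x_1 into the budget: x_1* = M/(p_1 + p_2·(x_2/x_1)).
Numerically x_2/x_1 = 2.377831, so x_1* = 50/(13.2 + 1.8·2.377831) = 2.8604 and x_2* = 2.377831·2.8604 = 6.8015.
Expenditure on x_2: 1.8·6.8015 = 12.2428; share = 0.2449.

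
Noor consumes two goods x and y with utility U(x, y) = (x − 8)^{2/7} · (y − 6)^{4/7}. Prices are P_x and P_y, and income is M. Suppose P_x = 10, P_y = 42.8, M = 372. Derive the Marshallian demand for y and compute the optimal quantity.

MRS = (1/2)·(y−6)/(x−8). Tangency with P_x/P_y gives y−6 = 2·(P_x/P_y)·(x−8).
After buying the subsistence bundle (8, 6), a share 1/3 of the remaining income goes to x: x* = 8 + 1/3·(M − 8P_x − 6P_y)/P_x.
Discretionary income = 372 − 8·10 − 6·42.8 = 35.2; y* = 6 + 2/3·35.2/42.8 = 6.5483.

y* = 6.5483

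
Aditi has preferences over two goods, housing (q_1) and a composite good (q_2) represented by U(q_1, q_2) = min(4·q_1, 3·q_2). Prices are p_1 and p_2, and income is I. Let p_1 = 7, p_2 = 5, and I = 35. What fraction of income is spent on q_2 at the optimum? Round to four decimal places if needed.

share on q_2 = 0.4878

Leontief preferences: the optimum is at the kink where q_1/3 = q_2/4, i.e. q_2 = (4/3)·q_1.
Budget: p_1·q_1 + p_2·(4/3)·q_1 = I, so (3·p_1 + 4·p_2)·q_1 = 3·I.
Demand: q_1*(p_1,p_2,I) = 3·I/(3·p_1 + 4·p_2), q_2* = 4·I/(3·p_1 + 4·p_2).
Here 3·7 + 4·5 = 41, giving q_1* = 2.561 and q_2* = 3.4146.
Expenditure on q_2: 5·3.4146 = 17.0732; share = 0.4878.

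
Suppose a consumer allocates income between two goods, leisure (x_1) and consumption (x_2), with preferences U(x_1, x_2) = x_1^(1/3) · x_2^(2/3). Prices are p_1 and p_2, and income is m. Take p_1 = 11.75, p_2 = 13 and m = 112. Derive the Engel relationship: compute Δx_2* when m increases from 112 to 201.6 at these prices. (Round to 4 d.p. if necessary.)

The MRS is (1/2)·x_2/x_1. Set MRS = p_1/p_2.
Rearranging, p_2·x_2 = 2·p_1·x_1. Substituting into the budget gives p_1·x_1·(1 + 2) = m.
Demand: x_1*(p_1,p_2,m) = 1/3·m/p_1 and x_2* = 2/3·m/p_2.
At p_1=11.75, p_2=13, m=112: x_2* = 2/3·112/13 = 5.7436.
At m' = 201.6: x_2* = 10.3385. Change: 10.3385 − 5.7436 = 4.5949.

Δx_2* = 4.5949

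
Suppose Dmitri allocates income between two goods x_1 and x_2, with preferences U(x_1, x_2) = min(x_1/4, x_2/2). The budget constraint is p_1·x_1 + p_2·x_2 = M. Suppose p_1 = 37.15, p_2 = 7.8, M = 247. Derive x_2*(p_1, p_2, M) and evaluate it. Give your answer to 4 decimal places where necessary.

Leontief preferences: the optimum is at the kink where x_1/4 = x_2/2, i.e. x_2 = (1/2)·x_1.
Budget: p_1·x_1 + p_2·(1/2)·x_1 = M, so (4·p_1 + 2·p_2)·x_1 = 4·M.
Demand: x_1*(p_1,p_2,M) = 4·M/(4·p_1 + 2·p_2), x_2* = 2·M/(4·p_1 + 2·p_2).
Here 4·37.15 + 2·7.8 = 164.2, giving x_2* = 3.0085.

x_2* = 3.0085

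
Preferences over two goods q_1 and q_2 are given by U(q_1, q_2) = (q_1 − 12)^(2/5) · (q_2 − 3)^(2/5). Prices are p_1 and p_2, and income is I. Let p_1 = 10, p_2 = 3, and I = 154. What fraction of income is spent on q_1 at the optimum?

share on q_1 = 0.8604

MRS = (q_2−3)/(q_1−12). Tangency with p_1/p_2 gives q_2−3 = (p_1/p_2)·(q_1−12).
Substituting into the budget: q_1* = 12 + 0.5·(I − 12·p_1 − 3·p_2)/p_1, and q_2* = 3 + 0.5·(…)/p_2.
Discretionary income = 154 − 12·10 − 3·3 = 25; q_1* = 12 + 0.5·25/10 = 13.25; q_2* = 3 + 0.5·25/3 = 7.1667.
Expenditure on q_1: 10·13.25 = 132.5; share = 0.8604.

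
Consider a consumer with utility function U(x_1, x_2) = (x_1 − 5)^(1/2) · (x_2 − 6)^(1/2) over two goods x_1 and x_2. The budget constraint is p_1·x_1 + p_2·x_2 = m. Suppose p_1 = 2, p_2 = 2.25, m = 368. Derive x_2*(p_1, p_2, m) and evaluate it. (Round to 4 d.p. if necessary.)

Let x_1' = x_1−5, x_2' = x_2−6. MRS = x_2'/x_1' = p_1/p_2.
After buying the subsistence bundle (5, 6), a share 0.5 of the remaining income goes to x_1: x_1* = 5 + 0.5·(m − 5p_1 − 6p_2)/p_1.
Discretionary income = 368 − 5·2 − 6·2.25 = 344.5; x_2* = 6 + 0.5·344.5/2.25 = 82.5556.

x_2* = 82.5556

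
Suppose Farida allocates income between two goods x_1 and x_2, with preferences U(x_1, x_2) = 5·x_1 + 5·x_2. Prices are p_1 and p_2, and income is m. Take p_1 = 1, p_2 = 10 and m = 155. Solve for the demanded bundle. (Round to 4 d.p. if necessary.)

x_1* = 155, x_2* = 0

Linear utility — the consumer picks whichever good has higher MU/price: 5/1 = 5 vs 5/10 = 0.5.
x_1 gives more utility per dollar, so spend all income on x_1: x_1* = m/p_1, x_2* = 0.
Numerically: x_1* = 155, x_2* = 0.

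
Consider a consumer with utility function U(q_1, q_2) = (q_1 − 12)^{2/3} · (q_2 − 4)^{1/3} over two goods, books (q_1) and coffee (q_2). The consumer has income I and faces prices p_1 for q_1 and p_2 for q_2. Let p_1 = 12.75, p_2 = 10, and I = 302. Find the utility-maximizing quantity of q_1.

Discretionary income = 302 − 12·12.75 − 4·10 = 109; q_1* = 12 + 2/3·109/12.75 = 17.6993.

q_1* = 17.6993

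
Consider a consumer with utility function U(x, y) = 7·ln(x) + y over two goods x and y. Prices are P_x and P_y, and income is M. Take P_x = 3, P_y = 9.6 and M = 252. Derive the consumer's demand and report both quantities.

MU_x = 7/x, MU_y = 1. Tangency: 7/x = P_x/P_y.
So x*(P_x,P_y) = 7·P_y/P_x, independent of income; and y* = (M − 7·P_y)/P_y.
At the given prices: x* = 7·9.6/3 = 22.4, and y* = 19.25.

x* = 22.4, y* = 19.25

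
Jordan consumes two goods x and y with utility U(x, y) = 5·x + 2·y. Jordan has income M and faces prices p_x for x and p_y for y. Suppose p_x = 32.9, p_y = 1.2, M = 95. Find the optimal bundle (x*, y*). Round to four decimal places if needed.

Perfect substitutes: compare marginal utility per dollar. 5/p_x vs 2/p_y → 0.152 vs 1.6667.
y gives more utility per dollar, so spend all income on y: y* = M/p_y, x* = 0.
Numerically: x* = 0, y* = 79.1667.

x* = 0, y* = 79.1667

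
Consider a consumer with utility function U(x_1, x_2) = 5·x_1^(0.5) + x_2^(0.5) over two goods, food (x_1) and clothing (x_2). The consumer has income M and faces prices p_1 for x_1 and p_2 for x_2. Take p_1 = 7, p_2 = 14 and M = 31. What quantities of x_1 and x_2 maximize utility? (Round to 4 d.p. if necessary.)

MRS = MU_x_1/MU_x_2 = 5·(x_2/x_1)^(0.5). Set equal to p_1/p_2.
Hence x_2/x_1 = ((1/5)·p_1/p_2)^(1/(0.5)), i.e. raised to the 2 power.
With the ratio pinned down, the budget gives x_1* = M/(p_1 + p_2·(x_2/x_1)) and x_2* = (x_2/x_1)·x_1*.
Numerically x_2/x_1 = 0.01, so x_1* = 31/(7 + 14·0.01) = 4.3417 and x_2* = 0.01·4.3417 = 0.0434.

x_1* = 4.3417, x_2* = 0.0434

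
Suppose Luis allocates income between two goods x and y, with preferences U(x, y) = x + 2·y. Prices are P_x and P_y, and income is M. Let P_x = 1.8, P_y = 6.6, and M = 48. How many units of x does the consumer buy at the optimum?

x* = 26.6667

Numerically: x* = 26.6667, y* = 0.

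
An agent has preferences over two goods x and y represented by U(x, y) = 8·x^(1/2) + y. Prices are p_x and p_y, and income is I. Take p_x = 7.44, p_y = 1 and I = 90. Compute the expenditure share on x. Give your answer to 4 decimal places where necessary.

share on x = 0.0239

Utility is quasi-linear in y; the FOC for x is 4/√x = p_x/p_y.
Thus x* = (4·p_y/p_x)² — independent of I — with the rest of income spent on y.
Plugging in: x* = (4·1/7.44)² = 0.2891, y* = 87.8495.
Expenditure on x: 7.44·0.2891 = 2.1505; share = 0.0239.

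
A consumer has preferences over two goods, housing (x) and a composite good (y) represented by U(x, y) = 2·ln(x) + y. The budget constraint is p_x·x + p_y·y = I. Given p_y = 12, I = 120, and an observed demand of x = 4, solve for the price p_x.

p_x = 6

Set MRS = p_x/p_y: (2/x)/1 = p_x/p_y.
So x*(p_x,p_y) = 2·p_y/p_x, independent of income; and y* = (I − 2·p_y)/p_y.
Set x* = 4 in the demand function and solve for p_x: p_x = 6.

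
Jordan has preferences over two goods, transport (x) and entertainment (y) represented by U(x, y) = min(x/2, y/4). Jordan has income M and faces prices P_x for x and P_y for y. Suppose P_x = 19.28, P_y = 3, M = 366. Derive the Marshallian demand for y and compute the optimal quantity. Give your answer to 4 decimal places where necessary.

Demand: x*(P_x,P_y,M) = 2·M/(2·P_x + 4·P_y), y* = 4·M/(2·P_x + 4·P_y).
Here 2·19.28 + 4·3 = 50.56, giving y* = 28.9557.

y* = 28.9557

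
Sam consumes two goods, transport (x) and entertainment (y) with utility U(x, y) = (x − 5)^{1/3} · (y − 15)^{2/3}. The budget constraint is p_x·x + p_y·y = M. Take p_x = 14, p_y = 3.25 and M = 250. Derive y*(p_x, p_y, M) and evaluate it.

Let x' = x−5, y' = y−15. MRS = (1/2)·y'/x' = p_x/p_y.
Substituting into the budget: x* = 5 + 1/3·(M − 5·p_x − 15·p_y)/p_x, and y* = 15 + 2/3·(…)/p_y.
Discretionary income = 250 − 5·14 − 15·3.25 = 131.25; y* = 15 + 2/3·131.25/3.25 = 41.9231.

y* = 41.9231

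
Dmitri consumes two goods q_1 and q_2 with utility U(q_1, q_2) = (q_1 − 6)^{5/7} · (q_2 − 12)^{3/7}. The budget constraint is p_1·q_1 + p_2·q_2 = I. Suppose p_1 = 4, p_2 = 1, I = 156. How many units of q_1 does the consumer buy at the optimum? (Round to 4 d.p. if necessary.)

q_1* = 24.75

Let q_1' = q_1−6, q_2' = q_2−12. MRS = (5/3)·q_2'/q_1' = p_1/p_2.
After buying the subsistence bundle (6, 12), a share 0.625 of the remaining income goes to q_1: q_1* = 6 + 0.625·(I − 6p_1 − 12p_2)/p_1.
Discretionary income = 156 − 6·4 − 12·1 = 120; q_1* = 6 + 0.625·120/4 = 24.75.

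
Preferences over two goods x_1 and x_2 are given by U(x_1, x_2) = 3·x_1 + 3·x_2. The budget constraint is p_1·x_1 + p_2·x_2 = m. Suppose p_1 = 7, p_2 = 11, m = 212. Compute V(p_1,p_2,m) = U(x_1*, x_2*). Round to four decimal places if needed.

Linear utility — the consumer picks whichever good has higher MU/price: 3/7 = 0.4286 vs 3/11 = 0.2727.
x_1 gives more utility per dollar, so spend all income on x_1: x_1* = m/p_1, x_2* = 0.
Numerically: x_1* = 30.2857, x_2* = 0.
Utility at the optimum: U(30.2857, 0) = 90.8571.

V = 90.8571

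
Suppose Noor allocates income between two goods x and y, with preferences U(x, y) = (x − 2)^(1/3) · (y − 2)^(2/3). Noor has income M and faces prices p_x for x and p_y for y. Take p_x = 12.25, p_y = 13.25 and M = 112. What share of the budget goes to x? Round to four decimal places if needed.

MRS = (1/2)·(y−2)/(x−2). Tangency with p_x/p_y gives y−2 = 2·(p_x/p_y)·(x−2).
After buying the subsistence bundle (2, 2), a share 1/3 of the remaining income goes to x: x* = 2 + 1/3·(M − 2p_x − 2p_y)/p_x.
Discretionary income = 112 − 2·12.25 − 2·13.25 = 61; x* = 2 + 1/3·61/12.25 = 3.6599; y* = 2 + 2/3·61/13.25 = 5.0692.
Expenditure on x: 12.25·3.6599 = 44.8333; share = 0.4003.

share on x = 0.4003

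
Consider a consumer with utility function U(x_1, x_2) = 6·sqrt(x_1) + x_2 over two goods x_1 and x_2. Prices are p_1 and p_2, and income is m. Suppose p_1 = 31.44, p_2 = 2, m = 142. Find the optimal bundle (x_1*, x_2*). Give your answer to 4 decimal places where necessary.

x_1* = 0.0364, x_2* = 70.4275

Solve: √x_1 = 3·p_2/p_1, so x_1*(p_1,p_2) = (3·p_2/p_1)², and x_2* = (m − p_1·x_1*)/p_2.
Plugging in: x_1* = (3·2/31.44)² = 0.0364, x_2* = 70.4275.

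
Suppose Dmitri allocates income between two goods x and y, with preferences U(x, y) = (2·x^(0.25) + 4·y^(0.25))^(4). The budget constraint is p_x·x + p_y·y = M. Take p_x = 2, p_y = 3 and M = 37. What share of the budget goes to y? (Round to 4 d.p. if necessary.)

From the CES first-order condition, (1/2)·(y/x)^(0.75) = p_x/p_y.
Solve for the ratio: y/x = [2·p_x/p_y]^(4/3).
Substitute y = (y/x)·x into the budget: x* = M/(p_x + p_y·(y/x)).
Numerically y/x = 1.467523, so x* = 37/(2 + 3·1.467523) = 5.7789 and y* = 1.467523·5.7789 = 8.4807.
Expenditure on y: 3·8.4807 = 25.4421; share = 0.6876.

share on y = 0.6876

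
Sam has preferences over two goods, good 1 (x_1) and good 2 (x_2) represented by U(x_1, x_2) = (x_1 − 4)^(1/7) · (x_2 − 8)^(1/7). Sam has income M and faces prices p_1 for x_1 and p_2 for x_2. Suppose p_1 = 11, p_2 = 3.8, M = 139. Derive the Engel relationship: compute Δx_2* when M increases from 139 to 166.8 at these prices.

Δx_2* = 3.6579

Discretionary income = 139 − 4·11 − 8·3.8 = 64.6; x_2* = 8 + 0.5·64.6/3.8 = 16.5.
At M' = 166.8: x_2* = 20.1579. Change: 20.1579 − 16.5 = 3.6579.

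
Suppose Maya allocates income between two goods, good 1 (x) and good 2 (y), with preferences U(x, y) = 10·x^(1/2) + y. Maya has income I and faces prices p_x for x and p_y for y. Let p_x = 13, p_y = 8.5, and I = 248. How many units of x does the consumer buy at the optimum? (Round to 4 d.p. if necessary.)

x* = 10.6879

Utility is quasi-linear in y; the FOC for x is 5/√x = p_x/p_y.
Solve: √x = 5·p_y/p_x, so x*(p_x,p_y) = (5·p_y/p_x)², and y* = (I − p_x·x*)/p_y.
Plugging in: x* = (5·8.5/13)² = 10.6879.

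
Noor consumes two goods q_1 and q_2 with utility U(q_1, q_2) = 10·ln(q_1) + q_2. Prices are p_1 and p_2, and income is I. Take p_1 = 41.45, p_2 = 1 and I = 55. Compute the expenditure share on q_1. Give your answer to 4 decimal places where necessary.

MU_q_1 = 10/q_1, MU_q_2 = 1. Tangency: 10/q_1 = p_1/p_2.
So q_1*(p_1,p_2) = 10·p_2/p_1, independent of income; and q_2* = (I − 10·p_2)/p_2.
At the given prices: q_1* = 10·1/41.45 = 0.2413, and q_2* = 45.
Expenditure on q_1: 41.45·0.2413 = 10; share = 0.1818.

share on q_1 = 0.1818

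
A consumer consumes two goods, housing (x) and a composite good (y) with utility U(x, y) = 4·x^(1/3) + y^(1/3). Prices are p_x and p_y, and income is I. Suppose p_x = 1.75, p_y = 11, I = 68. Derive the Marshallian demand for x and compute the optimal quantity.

x* = 37.0118

MU_x ∝ 4·x^(-2/3), MU_y ∝ y^(-2/3), so MRS = 4·(y/x)^(2/3) = p_x/p_y.
Solve for the ratio: y/x = [(1/4)·p_x/p_y]^(1.5).
With the ratio pinned down, the budget gives x* = I/(p_x + p_y·(y/x)) and y* = (y/x)·x*.
Numerically y/x = 0.007932, so x* = 68/(1.75 + 11·0.007932) = 37.0118.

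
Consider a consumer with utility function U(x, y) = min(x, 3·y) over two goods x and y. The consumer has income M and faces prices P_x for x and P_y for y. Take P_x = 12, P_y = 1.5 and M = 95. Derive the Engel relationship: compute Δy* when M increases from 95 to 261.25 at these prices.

Demand: x*(P_x,P_y,M) = 3·M/(3·P_x + P_y), y* = M/(3·P_x + P_y).
Here 3·12 + 1.5 = 37.5, giving y* = 2.5333.
At M' = 261.25: y* = 6.9667. Change: 6.9667 − 2.5333 = 4.4333.

Δy* = 4.4333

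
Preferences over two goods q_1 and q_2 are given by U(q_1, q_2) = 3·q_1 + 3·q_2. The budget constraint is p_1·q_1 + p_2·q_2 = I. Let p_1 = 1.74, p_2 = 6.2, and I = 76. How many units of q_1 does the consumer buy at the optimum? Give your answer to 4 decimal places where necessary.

Perfect substitutes: compare marginal utility per dollar. 3/p_1 vs 3/p_2 → 1.7241 vs 0.4839.
q_1 gives more utility per dollar, so spend all income on q_1: q_1* = I/p_1, q_2* = 0.
Numerically: q_1* = 43.6782, q_2* = 0.

q_1* = 43.6782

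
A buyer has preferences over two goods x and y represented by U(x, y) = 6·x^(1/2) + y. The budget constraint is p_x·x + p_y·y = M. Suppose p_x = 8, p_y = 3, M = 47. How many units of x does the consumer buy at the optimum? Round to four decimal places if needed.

x* = 1.2656

MU_x = 3/√x, MU_y = 1. Tangency: 3/√x = p_x/p_y.
Thus x* = (3·p_y/p_x)² — independent of M — with the rest of income spent on y.
Plugging in: x* = (3·3/8)² = 1.2656.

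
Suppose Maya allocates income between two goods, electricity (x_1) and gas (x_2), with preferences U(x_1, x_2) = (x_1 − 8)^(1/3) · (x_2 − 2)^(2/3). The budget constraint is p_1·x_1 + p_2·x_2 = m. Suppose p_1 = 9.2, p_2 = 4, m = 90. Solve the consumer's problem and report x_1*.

MRS = (1/2)·(x_2−2)/(x_1−8). Tangency with p_1/p_2 gives x_2−2 = 2·(p_1/p_2)·(x_1−8).
Substituting into the budget: x_1* = 8 + 1/3·(m − 8·p_1 − 2·p_2)/p_1, and x_2* = 2 + 2/3·(…)/p_2.
Discretionary income = 90 − 8·9.2 − 2·4 = 8.4; x_1* = 8 + 1/3·8.4/9.2 = 8.3043.

x_1* = 8.3043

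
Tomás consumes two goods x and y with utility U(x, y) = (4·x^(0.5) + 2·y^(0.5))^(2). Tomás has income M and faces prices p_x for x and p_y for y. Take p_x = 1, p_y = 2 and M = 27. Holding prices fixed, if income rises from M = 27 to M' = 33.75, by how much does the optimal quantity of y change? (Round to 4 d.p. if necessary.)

From the CES first-order condition, 2·(y/x)^(0.5) = p_x/p_y.
Solve for the ratio: y/x = [(1/2)·p_x/p_y]^(2).
Substitute y = (y/x)·x into the budget: x* = M/(p_x + p_y·(y/x)).
Numerically y/x = 0.0625, so x* = 27/(1 + 2·0.0625) = 24 and y* = 0.0625·24 = 1.5.
At M' = 33.75: y* = 1.875. Change: 1.875 − 1.5 = 0.375.

Δy* = 0.375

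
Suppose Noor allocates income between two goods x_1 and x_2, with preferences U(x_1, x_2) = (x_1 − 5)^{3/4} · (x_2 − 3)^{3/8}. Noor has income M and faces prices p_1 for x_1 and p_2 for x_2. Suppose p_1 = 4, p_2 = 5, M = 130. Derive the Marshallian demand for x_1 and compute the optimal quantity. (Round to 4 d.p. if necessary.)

After buying the subsistence bundle (5, 3), a share 2/3 of the remaining income goes to x_1: x_1* = 5 + 2/3·(M − 5p_1 − 3p_2)/p_1.
Discretionary income = 130 − 5·4 − 3·5 = 95; x_1* = 5 + 2/3·95/4 = 20.8333.

x_1* = 20.8333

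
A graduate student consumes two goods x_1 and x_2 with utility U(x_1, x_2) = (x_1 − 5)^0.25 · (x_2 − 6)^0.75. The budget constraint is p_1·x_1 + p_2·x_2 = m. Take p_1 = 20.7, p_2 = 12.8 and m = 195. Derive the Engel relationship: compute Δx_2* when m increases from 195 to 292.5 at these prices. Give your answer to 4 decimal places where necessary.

This is Cobb-Douglas in (x_1−5, x_2−6): tangency gives 0.25·p_2·(x_2−6) = 0.75·p_1·(x_1−5).
Substituting into the budget: x_1* = 5 + 0.25·(m − 5·p_1 − 6·p_2)/p_1, and x_2* = 6 + 0.75·(…)/p_2.
Discretionary income = 195 − 5·20.7 − 6·12.8 = 14.7; x_2* = 6 + 0.75·14.7/12.8 = 6.8613.
At m' = 292.5: x_2* = 12.5742. Change: 12.5742 − 6.8613 = 5.7129.

Δx_2* = 5.7129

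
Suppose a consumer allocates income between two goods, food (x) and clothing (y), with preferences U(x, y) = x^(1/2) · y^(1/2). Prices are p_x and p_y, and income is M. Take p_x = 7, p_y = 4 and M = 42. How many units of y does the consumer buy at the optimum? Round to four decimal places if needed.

Demand: x*(p_x,p_y,M) = 0.5·M/p_x and y* = 0.5·M/p_y.
At p_x=7, p_y=4, M=42: y* = 0.5·42/4 = 5.25.

y* = 5.25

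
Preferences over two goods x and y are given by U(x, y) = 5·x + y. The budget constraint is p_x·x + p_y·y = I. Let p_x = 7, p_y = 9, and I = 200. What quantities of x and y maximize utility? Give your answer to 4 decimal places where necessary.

x* = 28.5714, y* = 0

Linear utility — the consumer picks whichever good has higher MU/price: 5/7 = 0.7143 vs 1/9 = 0.1111.
x gives more utility per dollar, so spend all income on x: x* = I/p_x, y* = 0.
Numerically: x* = 28.5714, y* = 0.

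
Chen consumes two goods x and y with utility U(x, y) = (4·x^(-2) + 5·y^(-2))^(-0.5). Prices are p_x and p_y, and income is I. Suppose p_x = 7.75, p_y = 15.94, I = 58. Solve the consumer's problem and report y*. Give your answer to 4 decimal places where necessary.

MRS = MU_x/MU_y = (4/5)·(y/x)^(3). Set equal to p_x/p_y.
Solve for the ratio: y/x = [(5/4)·p_x/p_y]^(1/3).
With the ratio pinned down, the budget gives x* = I/(p_x + p_y·(y/x)) and y* = (y/x)·x*.
Numerically y/x = 0.847048, so x* = 58/(7.75 + 15.94·0.847048) = 2.7292 and y* = 0.847048·2.7292 = 2.3117.

y* = 2.3117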